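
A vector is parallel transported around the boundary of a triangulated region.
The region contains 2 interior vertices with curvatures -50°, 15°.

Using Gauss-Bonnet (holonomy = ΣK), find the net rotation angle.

Holonomy = total enclosed curvature = (-50°) + 15° = -35°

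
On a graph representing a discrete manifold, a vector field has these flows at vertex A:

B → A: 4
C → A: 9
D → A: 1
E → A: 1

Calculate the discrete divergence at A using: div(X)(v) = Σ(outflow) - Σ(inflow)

Divergence = sum of outgoing flows = (-4) + (-9) + (-1) + (-1) = -15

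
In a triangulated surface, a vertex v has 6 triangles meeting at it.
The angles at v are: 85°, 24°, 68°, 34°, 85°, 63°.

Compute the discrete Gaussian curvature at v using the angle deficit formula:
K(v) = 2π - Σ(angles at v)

Sum of angles = 359°. K = 360° - 359° = 1° = π/180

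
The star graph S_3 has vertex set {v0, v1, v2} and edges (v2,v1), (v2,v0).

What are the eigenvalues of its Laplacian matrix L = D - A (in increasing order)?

The star S_3 is the complete bipartite graph K_{1,2} (one hub of degree 2, 2 leaves of degree 1). The Laplacian spectrum of K_{p,q} is 0, p (multiplicity q−1), q (multiplicity p−1), p+q. With p = 1, q = 2: 0 once, 1 with multiplicity 1, and 3 once. (Check: trace L = sum of degrees = 4 = 1·1 + 3.)
Laplacian eigenvalues (increasing order): [0.0, 1.0, 3.0]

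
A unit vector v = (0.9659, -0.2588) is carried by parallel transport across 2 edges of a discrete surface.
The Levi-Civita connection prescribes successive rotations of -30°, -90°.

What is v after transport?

Total rotation: (-30°) + (-90°) = -120°. Final vector: (-0.7071, -0.7071)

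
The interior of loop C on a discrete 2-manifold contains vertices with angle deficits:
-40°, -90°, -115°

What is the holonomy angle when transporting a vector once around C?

Holonomy = total enclosed curvature = (-40°) + (-90°) + (-115°) = -245°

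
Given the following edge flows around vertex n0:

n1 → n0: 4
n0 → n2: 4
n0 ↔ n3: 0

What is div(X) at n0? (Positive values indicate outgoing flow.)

Divergence = sum of outgoing flows = (-4) + 4 + 0 = 0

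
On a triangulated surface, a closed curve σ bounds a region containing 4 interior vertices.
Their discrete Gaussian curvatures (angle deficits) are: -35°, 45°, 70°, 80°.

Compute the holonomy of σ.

Holonomy = total enclosed curvature = (-35°) + 45° + 70° + 80° = 160°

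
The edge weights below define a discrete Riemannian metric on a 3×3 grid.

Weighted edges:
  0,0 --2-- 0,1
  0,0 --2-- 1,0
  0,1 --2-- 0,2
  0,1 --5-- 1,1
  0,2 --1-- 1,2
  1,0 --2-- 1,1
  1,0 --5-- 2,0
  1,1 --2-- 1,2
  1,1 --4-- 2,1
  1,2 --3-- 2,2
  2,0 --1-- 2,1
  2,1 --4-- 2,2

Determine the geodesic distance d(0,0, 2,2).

Shortest path: 0,0 → 0,1 → 0,2 → 1,2 → 2,2, total weight = 8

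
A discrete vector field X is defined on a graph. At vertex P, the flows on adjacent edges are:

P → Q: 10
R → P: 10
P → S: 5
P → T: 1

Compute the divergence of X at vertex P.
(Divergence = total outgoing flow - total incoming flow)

Divergence = sum of outgoing flows = 10 + (-10) + 5 + 1 = 6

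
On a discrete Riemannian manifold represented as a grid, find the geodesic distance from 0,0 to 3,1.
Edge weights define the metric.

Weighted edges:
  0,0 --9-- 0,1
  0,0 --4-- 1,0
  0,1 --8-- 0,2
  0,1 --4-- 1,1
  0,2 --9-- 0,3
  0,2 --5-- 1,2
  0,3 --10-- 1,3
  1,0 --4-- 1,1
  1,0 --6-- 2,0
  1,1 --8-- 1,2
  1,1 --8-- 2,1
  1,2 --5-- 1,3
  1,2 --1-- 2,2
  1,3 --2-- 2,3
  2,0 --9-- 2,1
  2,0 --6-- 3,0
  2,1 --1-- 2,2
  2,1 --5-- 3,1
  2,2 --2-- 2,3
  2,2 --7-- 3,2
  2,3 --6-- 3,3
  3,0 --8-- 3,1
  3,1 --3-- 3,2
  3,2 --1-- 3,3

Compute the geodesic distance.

Shortest path: 0,0 → 1,0 → 1,1 → 2,1 → 3,1, total weight = 21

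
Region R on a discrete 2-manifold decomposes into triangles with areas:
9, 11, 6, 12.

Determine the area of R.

9 + 11 + 6 + 12 = 38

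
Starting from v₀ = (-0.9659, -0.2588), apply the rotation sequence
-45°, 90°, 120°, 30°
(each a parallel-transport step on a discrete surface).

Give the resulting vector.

Total rotation: (-45°) + 90° + 120° + 30° = 195° ≡ -165° (mod 360°). Final vector: (0.8660, 0.5000)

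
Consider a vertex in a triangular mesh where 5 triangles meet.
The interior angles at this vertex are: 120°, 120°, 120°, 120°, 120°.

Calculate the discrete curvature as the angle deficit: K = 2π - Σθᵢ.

Sum of angles = 600°. K = 360° - 600° = -240° = -4π/3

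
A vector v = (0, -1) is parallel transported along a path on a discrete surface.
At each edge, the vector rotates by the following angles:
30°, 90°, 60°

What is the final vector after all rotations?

Total rotation: 30° + 90° + 60° = 180°. Final vector: (0, 1)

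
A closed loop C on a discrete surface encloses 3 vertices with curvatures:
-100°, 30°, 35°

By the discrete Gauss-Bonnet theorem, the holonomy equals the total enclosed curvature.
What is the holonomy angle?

Holonomy = total enclosed curvature = (-100°) + 30° + 35° = -35°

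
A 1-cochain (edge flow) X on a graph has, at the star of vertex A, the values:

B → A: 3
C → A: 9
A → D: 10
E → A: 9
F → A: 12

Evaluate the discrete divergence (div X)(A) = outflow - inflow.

Divergence = sum of outgoing flows = (-3) + (-9) + 10 + (-9) + (-12) = -23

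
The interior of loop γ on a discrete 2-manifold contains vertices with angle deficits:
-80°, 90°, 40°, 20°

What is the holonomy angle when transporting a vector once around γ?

Holonomy = total enclosed curvature = (-80°) + 90° + 40° + 20° = 70°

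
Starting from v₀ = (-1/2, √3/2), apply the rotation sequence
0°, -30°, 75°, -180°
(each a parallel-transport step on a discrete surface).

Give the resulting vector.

Total rotation: 0° + (-30°) + 75° + (-180°) = -135°. Final vector: (0.9659, -0.2588)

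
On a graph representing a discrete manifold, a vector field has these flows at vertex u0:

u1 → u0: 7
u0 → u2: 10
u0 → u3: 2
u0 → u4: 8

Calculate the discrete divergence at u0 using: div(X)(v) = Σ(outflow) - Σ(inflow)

Divergence = sum of outgoing flows = (-7) + 10 + 2 + 8 = 13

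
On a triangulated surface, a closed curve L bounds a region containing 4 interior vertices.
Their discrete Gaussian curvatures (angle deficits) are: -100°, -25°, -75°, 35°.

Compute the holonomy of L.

Holonomy = total enclosed curvature = (-100°) + (-25°) + (-75°) + 35° = -165°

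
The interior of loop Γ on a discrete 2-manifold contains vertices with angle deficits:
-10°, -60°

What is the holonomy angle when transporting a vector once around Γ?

Holonomy = total enclosed curvature = (-10°) + (-60°) = -70°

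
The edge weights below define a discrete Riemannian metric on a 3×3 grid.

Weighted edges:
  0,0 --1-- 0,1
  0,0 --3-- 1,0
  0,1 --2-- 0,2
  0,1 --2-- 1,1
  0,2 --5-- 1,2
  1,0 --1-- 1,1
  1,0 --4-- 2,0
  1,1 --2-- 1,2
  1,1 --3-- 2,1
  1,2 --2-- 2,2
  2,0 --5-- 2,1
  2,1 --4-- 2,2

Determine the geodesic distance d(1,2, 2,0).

Shortest path: 1,2 → 1,1 → 1,0 → 2,0, total weight = 7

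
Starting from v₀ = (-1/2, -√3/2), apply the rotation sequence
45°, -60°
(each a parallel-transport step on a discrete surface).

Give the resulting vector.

Total rotation: 45° + (-60°) = -15°. Final vector: (-0.7071, -0.7071)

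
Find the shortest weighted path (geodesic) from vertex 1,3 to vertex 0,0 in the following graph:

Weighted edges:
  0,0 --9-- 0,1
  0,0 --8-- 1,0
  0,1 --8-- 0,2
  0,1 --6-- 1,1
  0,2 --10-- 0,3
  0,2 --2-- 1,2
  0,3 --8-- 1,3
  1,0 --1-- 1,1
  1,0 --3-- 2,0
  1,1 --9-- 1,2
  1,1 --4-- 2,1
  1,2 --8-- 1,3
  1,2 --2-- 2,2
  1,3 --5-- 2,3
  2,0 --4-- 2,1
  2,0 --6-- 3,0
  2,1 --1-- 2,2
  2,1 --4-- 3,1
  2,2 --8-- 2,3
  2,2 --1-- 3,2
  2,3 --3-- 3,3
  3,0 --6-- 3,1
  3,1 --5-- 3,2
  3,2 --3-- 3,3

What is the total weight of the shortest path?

Shortest path: 1,3 → 1,2 → 2,2 → 2,1 → 1,1 → 1,0 → 0,0, total weight = 24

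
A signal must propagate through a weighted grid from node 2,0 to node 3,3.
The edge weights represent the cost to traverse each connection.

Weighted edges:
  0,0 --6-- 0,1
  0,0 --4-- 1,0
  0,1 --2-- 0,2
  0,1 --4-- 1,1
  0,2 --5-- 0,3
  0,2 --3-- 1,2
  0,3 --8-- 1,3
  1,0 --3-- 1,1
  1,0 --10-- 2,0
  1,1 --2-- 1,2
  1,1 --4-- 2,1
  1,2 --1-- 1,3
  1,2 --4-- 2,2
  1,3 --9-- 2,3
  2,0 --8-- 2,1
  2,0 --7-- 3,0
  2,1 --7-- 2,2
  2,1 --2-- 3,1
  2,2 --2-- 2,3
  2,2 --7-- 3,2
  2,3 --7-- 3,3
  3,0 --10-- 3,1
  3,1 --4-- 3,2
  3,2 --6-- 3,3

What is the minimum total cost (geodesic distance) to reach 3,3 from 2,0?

Shortest path: 2,0 → 2,1 → 3,1 → 3,2 → 3,3, total weight = 20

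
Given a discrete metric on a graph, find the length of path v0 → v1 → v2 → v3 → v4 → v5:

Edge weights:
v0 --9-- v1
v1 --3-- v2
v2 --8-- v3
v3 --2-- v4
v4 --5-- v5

Arc length = 9 + 3 + 8 + 2 + 5 = 27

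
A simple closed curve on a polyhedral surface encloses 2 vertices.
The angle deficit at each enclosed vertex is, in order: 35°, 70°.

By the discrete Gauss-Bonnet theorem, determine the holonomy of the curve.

Holonomy = total enclosed curvature = 35° + 70° = 105°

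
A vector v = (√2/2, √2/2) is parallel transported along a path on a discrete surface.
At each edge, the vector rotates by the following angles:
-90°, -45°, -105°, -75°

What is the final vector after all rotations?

Total rotation: (-90°) + (-45°) + (-105°) + (-75°) = -315° ≡ 45° (mod 360°). Final vector: (0, 1)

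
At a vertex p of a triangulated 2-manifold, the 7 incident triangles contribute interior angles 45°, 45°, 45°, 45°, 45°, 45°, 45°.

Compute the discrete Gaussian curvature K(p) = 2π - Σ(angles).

Sum of angles = 315°. K = 360° - 315° = 45°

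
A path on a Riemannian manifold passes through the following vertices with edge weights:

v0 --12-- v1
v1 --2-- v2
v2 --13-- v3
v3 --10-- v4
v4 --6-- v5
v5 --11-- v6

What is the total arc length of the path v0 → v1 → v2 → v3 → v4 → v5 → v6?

Arc length = 12 + 2 + 13 + 10 + 6 + 11 = 54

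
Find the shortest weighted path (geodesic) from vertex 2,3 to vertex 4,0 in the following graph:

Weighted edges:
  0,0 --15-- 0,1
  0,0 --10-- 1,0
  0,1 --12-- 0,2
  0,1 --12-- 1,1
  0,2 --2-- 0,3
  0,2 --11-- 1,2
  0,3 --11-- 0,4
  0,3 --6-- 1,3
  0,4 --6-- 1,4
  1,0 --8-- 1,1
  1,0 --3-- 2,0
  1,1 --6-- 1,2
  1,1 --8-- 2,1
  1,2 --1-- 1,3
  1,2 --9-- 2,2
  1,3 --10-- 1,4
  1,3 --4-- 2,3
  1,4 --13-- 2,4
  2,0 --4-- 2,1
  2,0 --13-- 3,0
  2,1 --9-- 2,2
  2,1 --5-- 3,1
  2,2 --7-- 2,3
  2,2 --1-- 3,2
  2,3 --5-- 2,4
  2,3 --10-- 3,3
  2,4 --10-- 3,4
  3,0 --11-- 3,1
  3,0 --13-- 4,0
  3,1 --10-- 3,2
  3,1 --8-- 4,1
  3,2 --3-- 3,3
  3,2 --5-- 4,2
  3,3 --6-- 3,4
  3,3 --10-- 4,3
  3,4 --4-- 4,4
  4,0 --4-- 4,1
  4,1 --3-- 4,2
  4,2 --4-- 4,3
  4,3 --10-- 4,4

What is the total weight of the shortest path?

Shortest path: 2,3 → 2,2 → 3,2 → 4,2 → 4,1 → 4,0, total weight = 20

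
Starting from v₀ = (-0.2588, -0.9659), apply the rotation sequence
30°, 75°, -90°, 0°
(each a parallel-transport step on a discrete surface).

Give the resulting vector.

Total rotation: 30° + 75° + (-90°) + 0° = 15°. Final vector: (0, -1)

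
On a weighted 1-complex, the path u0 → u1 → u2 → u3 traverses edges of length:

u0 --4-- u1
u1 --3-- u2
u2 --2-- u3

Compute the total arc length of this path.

Arc length = 4 + 3 + 2 = 9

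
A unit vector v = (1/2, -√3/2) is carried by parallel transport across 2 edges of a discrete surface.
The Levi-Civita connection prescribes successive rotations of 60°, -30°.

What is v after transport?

Total rotation: 60° + (-30°) = 30°. Final vector: (0.8660, -0.5000)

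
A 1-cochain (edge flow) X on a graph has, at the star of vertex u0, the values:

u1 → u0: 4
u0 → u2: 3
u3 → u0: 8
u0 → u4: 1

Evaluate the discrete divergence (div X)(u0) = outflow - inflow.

Divergence = sum of outgoing flows = (-4) + 3 + (-8) + 1 = -8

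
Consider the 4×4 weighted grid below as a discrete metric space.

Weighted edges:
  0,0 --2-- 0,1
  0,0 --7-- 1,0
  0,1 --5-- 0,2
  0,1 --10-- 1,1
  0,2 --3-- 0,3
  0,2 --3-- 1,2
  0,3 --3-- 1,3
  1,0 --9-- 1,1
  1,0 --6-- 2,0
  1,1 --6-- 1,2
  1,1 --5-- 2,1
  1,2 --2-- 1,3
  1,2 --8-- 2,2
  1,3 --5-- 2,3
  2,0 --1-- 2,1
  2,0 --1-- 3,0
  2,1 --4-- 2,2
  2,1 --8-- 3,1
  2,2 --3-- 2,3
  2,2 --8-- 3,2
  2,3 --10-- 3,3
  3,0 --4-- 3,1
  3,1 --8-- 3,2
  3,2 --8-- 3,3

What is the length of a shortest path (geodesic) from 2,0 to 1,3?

Shortest path: 2,0 → 2,1 → 2,2 → 2,3 → 1,3, total weight = 13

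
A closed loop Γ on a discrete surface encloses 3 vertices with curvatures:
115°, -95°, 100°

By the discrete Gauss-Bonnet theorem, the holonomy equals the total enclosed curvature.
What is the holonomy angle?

Holonomy = total enclosed curvature = 115° + (-95°) + 100° = 120°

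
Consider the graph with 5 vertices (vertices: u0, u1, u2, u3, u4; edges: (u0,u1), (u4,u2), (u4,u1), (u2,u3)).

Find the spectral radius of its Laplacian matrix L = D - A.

Degrees: deg(u0) = 1, deg(u1) = 2, deg(u2) = 2, deg(u3) = 1, deg(u4) = 2.
L = D − A with rows/columns ordered (u0, u1, u2, u3, u4):
  [ 1, -1,  0,  0,  0]
  [-1,  2,  0,  0, -1]
  [ 0,  0,  2, -1, -1]
  [ 0,  0, -1,  1,  0]
  [ 0, -1, -1,  0,  2]
Characteristic polynomial: det(λI − L) = λ(λ² − 3λ + 1)(λ² − 5λ + 5).
Roots: λ = 0; (λ² − 3λ + 1) = 0 ⇒ λ = (3 ± √5)/2 ≈ 0.382, 2.618; (λ² − 5λ + 5) = 0 ⇒ λ = (5 ± √5)/2 ≈ 1.382, 3.618.
(Check: the roots sum (with multiplicity) to 8, matching trace L = Σdeg = 2·4 = 8.)
Laplacian eigenvalues: [0.0, 0.382, 1.382, 2.618, 3.618]. Largest eigenvalue (spectral radius) = 3.618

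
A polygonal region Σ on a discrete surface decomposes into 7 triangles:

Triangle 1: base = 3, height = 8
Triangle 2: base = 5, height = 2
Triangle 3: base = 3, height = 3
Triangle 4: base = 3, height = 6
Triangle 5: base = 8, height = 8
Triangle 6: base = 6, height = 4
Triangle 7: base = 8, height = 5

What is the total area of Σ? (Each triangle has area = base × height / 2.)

(1/2)×3×8 + (1/2)×5×2 + (1/2)×3×3 + (1/2)×3×6 + (1/2)×8×8 + (1/2)×6×4 + (1/2)×8×5 = 94.5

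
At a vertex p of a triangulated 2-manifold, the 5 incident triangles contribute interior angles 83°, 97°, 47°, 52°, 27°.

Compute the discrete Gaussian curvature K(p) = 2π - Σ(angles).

Sum of angles = 306°. K = 360° - 306° = 54° = 3π/10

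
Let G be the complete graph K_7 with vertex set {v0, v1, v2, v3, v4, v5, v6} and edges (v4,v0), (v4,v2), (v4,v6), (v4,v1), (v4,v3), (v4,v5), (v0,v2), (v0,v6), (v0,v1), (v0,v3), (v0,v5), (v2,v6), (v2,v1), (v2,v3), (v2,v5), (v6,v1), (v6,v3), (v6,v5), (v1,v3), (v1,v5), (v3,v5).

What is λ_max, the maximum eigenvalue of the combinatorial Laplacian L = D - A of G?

For the complete graph K_n, L = nI − J (J = all-ones matrix). J has eigenvalues n (once, eigenvector 𝟙) and 0 (multiplicity n−1), so L has eigenvalues 0 (once) and n (multiplicity n−1). Here n = 7: eigenvalue 0 once and 7 with multiplicity 6.
Laplacian eigenvalues: [0.0, 7.0, 7.0, 7.0, 7.0, 7.0, 7.0]. Largest eigenvalue (spectral radius) = 7.0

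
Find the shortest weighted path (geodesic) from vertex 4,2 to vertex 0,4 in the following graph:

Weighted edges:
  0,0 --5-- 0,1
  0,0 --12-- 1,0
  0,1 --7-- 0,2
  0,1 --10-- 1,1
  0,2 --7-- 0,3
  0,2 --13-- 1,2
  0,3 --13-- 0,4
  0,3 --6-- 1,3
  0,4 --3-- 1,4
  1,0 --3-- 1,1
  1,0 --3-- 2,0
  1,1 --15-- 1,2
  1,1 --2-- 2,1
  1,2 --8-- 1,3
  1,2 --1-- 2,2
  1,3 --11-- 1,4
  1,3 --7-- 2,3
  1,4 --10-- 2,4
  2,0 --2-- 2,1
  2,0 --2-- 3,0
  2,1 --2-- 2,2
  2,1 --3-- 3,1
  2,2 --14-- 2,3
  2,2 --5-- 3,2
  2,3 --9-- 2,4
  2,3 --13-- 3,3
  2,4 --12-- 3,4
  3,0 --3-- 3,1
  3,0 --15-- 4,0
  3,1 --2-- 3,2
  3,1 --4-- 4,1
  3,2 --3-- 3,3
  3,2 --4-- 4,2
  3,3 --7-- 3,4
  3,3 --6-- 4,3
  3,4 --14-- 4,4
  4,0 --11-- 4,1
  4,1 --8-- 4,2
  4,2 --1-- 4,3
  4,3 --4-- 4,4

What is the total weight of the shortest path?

Shortest path: 4,2 → 3,2 → 2,2 → 1,2 → 1,3 → 1,4 → 0,4, total weight = 32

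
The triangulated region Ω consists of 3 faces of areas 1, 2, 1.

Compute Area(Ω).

1 + 2 + 1 = 4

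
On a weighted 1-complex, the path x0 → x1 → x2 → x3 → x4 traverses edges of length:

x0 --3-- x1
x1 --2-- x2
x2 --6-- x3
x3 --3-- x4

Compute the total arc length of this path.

Arc length = 3 + 2 + 6 + 3 = 14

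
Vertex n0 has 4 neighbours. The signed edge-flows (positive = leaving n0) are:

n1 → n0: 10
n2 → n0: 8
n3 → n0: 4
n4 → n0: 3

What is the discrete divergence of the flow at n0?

Divergence = sum of outgoing flows = (-10) + (-8) + (-4) + (-3) = -25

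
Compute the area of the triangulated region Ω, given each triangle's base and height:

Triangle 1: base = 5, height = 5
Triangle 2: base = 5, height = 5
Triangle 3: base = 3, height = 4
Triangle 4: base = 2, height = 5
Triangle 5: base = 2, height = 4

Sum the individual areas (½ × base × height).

(1/2)×5×5 + (1/2)×5×5 + (1/2)×3×4 + (1/2)×2×5 + (1/2)×2×4 = 40.0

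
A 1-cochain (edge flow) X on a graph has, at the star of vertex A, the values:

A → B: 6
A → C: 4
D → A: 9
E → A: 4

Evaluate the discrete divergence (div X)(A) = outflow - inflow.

Divergence = sum of outgoing flows = 6 + 4 + (-9) + (-4) = -3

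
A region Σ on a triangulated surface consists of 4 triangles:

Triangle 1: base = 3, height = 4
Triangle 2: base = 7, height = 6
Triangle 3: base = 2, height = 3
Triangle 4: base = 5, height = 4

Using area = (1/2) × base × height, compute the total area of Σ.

(1/2)×3×4 + (1/2)×7×6 + (1/2)×2×3 + (1/2)×5×4 = 40.0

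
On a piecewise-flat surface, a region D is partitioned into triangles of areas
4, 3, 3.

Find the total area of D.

4 + 3 + 3 = 10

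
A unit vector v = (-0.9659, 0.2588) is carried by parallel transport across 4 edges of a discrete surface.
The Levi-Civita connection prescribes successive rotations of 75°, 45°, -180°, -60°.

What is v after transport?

Total rotation: 75° + 45° + (-180°) + (-60°) = -120°. Final vector: (0.7071, 0.7071)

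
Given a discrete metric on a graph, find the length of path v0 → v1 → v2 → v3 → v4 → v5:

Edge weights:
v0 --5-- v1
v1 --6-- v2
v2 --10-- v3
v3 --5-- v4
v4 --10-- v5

Arc length = 5 + 6 + 10 + 5 + 10 = 36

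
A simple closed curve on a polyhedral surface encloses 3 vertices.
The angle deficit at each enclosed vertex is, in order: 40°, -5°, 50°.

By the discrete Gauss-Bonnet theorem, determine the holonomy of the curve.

Holonomy = total enclosed curvature = 40° + (-5°) + 50° = 85°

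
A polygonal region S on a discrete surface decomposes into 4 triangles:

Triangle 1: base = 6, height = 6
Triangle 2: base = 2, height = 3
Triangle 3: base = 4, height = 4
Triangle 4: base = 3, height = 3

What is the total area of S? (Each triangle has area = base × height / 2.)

(1/2)×6×6 + (1/2)×2×3 + (1/2)×4×4 + (1/2)×3×3 = 33.5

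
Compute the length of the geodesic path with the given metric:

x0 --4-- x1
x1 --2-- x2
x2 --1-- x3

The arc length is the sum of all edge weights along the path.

Arc length = 4 + 2 + 1 = 7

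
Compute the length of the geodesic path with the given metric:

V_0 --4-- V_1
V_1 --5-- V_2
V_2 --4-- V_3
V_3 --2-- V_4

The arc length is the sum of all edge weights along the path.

Arc length = 4 + 5 + 4 + 2 = 15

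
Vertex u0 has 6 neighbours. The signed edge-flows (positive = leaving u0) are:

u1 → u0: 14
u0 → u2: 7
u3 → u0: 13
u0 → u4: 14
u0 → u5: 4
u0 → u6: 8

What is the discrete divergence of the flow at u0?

Divergence = sum of outgoing flows = (-14) + 7 + (-13) + 14 + 4 + 8 = 6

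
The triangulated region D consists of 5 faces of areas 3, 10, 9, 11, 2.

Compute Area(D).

3 + 10 + 9 + 11 + 2 = 35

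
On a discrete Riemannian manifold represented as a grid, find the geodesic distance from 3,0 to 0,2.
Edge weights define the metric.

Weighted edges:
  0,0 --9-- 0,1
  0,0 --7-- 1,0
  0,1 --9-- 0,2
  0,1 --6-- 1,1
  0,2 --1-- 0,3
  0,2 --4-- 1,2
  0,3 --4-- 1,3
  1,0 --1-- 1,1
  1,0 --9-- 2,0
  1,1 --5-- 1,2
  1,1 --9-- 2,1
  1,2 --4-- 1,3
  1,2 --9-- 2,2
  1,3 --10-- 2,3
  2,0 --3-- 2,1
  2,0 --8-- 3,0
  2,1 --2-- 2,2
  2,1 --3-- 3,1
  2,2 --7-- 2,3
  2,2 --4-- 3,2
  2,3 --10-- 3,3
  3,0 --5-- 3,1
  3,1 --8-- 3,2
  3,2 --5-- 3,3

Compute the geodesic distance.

Shortest path: 3,0 → 3,1 → 2,1 → 2,2 → 1,2 → 0,2, total weight = 23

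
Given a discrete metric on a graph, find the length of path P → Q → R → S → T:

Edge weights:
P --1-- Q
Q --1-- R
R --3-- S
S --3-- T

Arc length = 1 + 1 + 3 + 3 = 8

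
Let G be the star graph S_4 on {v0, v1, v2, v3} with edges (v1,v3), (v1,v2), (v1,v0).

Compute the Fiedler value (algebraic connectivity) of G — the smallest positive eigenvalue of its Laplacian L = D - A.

The star S_4 is the complete bipartite graph K_{1,3} (one hub of degree 3, 3 leaves of degree 1). The Laplacian spectrum of K_{p,q} is 0, p (multiplicity q−1), q (multiplicity p−1), p+q. With p = 1, q = 3: 0 once, 1 with multiplicity 2, and 4 once. (Check: trace L = sum of degrees = 6 = 2·1 + 4.)
Laplacian eigenvalues: [0.0, 1.0, 1.0, 4.0]. Algebraic connectivity (smallest non-zero eigenvalue) = 1.0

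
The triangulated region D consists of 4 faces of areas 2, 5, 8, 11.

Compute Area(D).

2 + 5 + 8 + 11 = 26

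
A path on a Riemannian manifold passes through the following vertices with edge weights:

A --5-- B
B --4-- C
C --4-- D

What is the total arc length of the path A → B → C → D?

Arc length = 5 + 4 + 4 = 13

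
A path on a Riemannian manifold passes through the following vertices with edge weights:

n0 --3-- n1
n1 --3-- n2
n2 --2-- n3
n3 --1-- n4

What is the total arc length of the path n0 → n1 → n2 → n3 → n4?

Arc length = 3 + 3 + 2 + 1 = 9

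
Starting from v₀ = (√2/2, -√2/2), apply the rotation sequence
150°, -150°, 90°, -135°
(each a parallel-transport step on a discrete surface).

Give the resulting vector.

Total rotation: 150° + (-150°) + 90° + (-135°) = -45°. Final vector: (0, -1)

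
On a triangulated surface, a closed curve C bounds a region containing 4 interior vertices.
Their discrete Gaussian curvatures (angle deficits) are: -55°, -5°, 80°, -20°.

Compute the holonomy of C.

Holonomy = total enclosed curvature = (-55°) + (-5°) + 80° + (-20°) = 0°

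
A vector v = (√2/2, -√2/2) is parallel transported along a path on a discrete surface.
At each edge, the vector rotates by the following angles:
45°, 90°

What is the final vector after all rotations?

Total rotation: 45° + 90° = 135°. Final vector: (0, 1)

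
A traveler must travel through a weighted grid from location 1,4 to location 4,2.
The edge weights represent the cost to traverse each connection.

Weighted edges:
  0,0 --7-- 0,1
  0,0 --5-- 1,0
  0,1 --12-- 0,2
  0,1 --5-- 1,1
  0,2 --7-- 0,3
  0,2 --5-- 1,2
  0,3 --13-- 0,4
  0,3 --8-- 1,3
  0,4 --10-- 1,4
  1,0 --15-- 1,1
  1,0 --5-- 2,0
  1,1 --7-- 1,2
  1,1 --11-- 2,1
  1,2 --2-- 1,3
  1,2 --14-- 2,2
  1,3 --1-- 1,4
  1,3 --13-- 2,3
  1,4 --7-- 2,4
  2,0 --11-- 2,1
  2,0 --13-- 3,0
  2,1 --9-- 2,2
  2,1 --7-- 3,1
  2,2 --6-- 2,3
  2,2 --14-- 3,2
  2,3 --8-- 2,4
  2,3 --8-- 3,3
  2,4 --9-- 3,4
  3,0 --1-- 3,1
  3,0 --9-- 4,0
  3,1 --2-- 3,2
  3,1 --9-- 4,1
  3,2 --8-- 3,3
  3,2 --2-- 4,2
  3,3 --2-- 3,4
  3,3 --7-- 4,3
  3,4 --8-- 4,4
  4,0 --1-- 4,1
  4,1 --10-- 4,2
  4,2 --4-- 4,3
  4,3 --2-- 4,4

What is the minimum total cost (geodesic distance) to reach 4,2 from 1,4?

Shortest path: 1,4 → 2,4 → 3,4 → 3,3 → 3,2 → 4,2, total weight = 28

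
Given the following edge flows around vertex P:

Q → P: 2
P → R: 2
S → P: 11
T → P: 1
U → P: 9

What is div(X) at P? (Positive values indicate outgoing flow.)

Divergence = sum of outgoing flows = (-2) + 2 + (-11) + (-1) + (-9) = -21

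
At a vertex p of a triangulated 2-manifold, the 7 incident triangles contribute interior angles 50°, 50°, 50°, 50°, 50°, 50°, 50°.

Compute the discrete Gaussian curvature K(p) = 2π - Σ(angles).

Sum of angles = 350°. K = 360° - 350° = 10° = π/18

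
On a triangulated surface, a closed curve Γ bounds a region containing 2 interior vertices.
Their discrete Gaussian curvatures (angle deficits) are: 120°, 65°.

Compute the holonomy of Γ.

Holonomy = total enclosed curvature = 120° + 65° = 185°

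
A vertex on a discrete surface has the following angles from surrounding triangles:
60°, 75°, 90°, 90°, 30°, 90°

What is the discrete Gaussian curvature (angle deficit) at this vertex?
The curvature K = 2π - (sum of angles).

Sum of angles = 435°. K = 360° - 435° = -75° = -5π/12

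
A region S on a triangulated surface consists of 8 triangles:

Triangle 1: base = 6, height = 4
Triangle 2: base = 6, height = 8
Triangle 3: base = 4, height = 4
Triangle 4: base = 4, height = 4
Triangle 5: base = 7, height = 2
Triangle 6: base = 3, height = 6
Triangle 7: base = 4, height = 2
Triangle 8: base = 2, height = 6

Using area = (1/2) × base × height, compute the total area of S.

(1/2)×6×4 + (1/2)×6×8 + (1/2)×4×4 + (1/2)×4×4 + (1/2)×7×2 + (1/2)×3×6 + (1/2)×4×2 + (1/2)×2×6 = 78.0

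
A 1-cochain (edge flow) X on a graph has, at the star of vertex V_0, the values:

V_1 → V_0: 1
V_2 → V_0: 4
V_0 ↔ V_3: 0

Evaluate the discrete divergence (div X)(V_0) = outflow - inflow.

Divergence = sum of outgoing flows = (-1) + (-4) + 0 = -5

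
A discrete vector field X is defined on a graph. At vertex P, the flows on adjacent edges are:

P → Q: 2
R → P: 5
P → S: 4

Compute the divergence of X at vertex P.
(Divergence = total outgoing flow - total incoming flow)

Divergence = sum of outgoing flows = 2 + (-5) + 4 = 1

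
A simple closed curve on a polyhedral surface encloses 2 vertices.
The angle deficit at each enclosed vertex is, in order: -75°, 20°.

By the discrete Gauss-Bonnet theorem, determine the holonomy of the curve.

Holonomy = total enclosed curvature = (-75°) + 20° = -55°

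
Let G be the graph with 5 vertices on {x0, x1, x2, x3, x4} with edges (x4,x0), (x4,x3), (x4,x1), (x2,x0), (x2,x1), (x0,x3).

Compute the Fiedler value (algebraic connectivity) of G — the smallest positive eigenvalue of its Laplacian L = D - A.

Degrees: deg(x0) = 3, deg(x1) = 2, deg(x2) = 2, deg(x3) = 2, deg(x4) = 3.
L = D − A with rows/columns ordered (x0, x1, x2, x3, x4):
  [ 3,  0, -1, -1, -1]
  [ 0,  2, -1,  0, -1]
  [-1, -1,  2,  0,  0]
  [-1,  0,  0,  2, -1]
  [-1, -1,  0, -1,  3]
Characteristic polynomial: det(λI − L) = λ(λ² − 5λ + 5)(λ² − 7λ + 11).
Roots: λ = 0; (λ² − 5λ + 5) = 0 ⇒ λ = (5 ± √5)/2 ≈ 1.382, 3.618; (λ² − 7λ + 11) = 0 ⇒ λ = (7 ± √5)/2 ≈ 2.382, 4.618.
(Check: the roots sum (with multiplicity) to 12, matching trace L = Σdeg = 2·6 = 12.)
Laplacian eigenvalues: [0.0, 1.382, 2.382, 3.618, 4.618]. Algebraic connectivity (smallest non-zero eigenvalue) = 1.382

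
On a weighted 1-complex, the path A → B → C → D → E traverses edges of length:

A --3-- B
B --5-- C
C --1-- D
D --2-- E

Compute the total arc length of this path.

Arc length = 3 + 5 + 1 + 2 = 11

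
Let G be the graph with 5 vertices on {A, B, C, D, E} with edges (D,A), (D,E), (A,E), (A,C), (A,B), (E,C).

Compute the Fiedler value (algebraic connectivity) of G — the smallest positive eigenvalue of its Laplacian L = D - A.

Degrees: deg(A) = 4, deg(B) = 1, deg(C) = 2, deg(D) = 2, deg(E) = 3.
L = D − A with rows/columns ordered (A, B, C, D, E):
  [ 4, -1, -1, -1, -1]
  [-1,  1,  0,  0,  0]
  [-1,  0,  2,  0, -1]
  [-1,  0,  0,  2, -1]
  [-1,  0, -1, -1,  3]
Characteristic polynomial: det(λI − L) = λ(λ − 1)(λ − 2)(λ − 4)(λ − 5).
Roots: λ = 0; (λ − 1) = 0 ⇒ λ = 1; (λ − 2) = 0 ⇒ λ = 2; (λ − 4) = 0 ⇒ λ = 4; (λ − 5) = 0 ⇒ λ = 5.
(Check: the roots sum (with multiplicity) to 12, matching trace L = Σdeg = 2·6 = 12.)
Laplacian eigenvalues: [0.0, 1.0, 2.0, 4.0, 5.0]. Algebraic connectivity (smallest non-zero eigenvalue) = 1.0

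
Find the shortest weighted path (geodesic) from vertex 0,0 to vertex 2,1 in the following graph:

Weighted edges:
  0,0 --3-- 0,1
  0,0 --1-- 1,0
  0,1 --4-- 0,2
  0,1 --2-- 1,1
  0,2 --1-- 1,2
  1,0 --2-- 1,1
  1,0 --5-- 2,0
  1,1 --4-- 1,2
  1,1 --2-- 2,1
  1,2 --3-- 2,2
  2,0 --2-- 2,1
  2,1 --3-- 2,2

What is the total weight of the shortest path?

Shortest path: 0,0 → 1,0 → 1,1 → 2,1, total weight = 5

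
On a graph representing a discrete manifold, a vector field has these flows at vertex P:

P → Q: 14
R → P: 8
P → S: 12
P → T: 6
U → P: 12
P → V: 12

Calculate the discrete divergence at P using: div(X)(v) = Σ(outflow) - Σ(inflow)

Divergence = sum of outgoing flows = 14 + (-8) + 12 + 6 + (-12) + 12 = 24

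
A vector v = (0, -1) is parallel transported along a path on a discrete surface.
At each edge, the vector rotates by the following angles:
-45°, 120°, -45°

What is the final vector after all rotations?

Total rotation: (-45°) + 120° + (-45°) = 30°. Final vector: (0.5000, -0.8660)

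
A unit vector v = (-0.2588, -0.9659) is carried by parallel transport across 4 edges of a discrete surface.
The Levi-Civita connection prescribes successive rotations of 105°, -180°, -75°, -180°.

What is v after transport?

Total rotation: 105° + (-180°) + (-75°) + (-180°) = -330° ≡ 30° (mod 360°). Final vector: (0.2588, -0.9659)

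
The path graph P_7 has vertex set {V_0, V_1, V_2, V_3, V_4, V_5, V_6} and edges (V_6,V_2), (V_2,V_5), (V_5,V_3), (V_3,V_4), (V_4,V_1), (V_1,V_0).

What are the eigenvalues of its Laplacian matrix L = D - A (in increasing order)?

The path graph P_n has Laplacian eigenvalues λ_k = 2 − 2cos(kπ/n), k = 0, 1, …, n−1. Here n = 7:
k=0: 2 − 2cos(0) = 0.0; k=1: 2 − 2cos(π/7) = 0.1981; k=2: 2 − 2cos(2π/7) = 0.753; k=3: 2 − 2cos(3π/7) = 1.555; k=4: 2 − 2cos(4π/7) = 2.445; k=5: 2 − 2cos(5π/7) = 3.247; k=6: 2 − 2cos(6π/7) = 3.8019.
Laplacian eigenvalues (increasing order): [0.0, 0.1981, 0.753, 1.555, 2.445, 3.247, 3.8019]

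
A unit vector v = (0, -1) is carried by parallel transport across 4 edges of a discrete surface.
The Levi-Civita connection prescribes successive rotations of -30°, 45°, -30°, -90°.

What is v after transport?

Total rotation: (-30°) + 45° + (-30°) + (-90°) = -105°. Final vector: (-0.9659, 0.2588)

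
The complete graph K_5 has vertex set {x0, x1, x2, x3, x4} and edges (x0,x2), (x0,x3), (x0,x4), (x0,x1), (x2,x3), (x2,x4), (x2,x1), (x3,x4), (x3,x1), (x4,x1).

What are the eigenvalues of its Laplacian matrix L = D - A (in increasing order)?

For the complete graph K_n, L = nI − J (J = all-ones matrix). J has eigenvalues n (once, eigenvector 𝟙) and 0 (multiplicity n−1), so L has eigenvalues 0 (once) and n (multiplicity n−1). Here n = 5: eigenvalue 0 once and 5 with multiplicity 4.
Laplacian eigenvalues (increasing order): [0.0, 5.0, 5.0, 5.0, 5.0]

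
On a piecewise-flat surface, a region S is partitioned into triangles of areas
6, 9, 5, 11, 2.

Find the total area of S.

6 + 9 + 5 + 11 + 2 = 33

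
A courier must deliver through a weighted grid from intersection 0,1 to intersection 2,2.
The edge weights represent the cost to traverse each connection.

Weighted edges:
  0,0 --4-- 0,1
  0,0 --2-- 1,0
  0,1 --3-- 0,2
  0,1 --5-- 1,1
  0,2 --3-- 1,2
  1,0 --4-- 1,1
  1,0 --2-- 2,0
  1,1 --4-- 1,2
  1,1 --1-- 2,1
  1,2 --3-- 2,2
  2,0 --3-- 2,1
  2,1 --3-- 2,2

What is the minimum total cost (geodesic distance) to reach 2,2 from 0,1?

Shortest path: 0,1 → 0,2 → 1,2 → 2,2, total weight = 9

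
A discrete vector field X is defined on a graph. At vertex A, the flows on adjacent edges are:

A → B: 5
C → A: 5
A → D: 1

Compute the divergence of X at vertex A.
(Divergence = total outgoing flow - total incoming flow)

Divergence = sum of outgoing flows = 5 + (-5) + 1 = 1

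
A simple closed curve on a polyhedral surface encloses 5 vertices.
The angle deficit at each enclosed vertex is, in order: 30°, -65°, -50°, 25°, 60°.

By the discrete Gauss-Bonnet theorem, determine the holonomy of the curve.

Holonomy = total enclosed curvature = 30° + (-65°) + (-50°) + 25° + 60° = 0°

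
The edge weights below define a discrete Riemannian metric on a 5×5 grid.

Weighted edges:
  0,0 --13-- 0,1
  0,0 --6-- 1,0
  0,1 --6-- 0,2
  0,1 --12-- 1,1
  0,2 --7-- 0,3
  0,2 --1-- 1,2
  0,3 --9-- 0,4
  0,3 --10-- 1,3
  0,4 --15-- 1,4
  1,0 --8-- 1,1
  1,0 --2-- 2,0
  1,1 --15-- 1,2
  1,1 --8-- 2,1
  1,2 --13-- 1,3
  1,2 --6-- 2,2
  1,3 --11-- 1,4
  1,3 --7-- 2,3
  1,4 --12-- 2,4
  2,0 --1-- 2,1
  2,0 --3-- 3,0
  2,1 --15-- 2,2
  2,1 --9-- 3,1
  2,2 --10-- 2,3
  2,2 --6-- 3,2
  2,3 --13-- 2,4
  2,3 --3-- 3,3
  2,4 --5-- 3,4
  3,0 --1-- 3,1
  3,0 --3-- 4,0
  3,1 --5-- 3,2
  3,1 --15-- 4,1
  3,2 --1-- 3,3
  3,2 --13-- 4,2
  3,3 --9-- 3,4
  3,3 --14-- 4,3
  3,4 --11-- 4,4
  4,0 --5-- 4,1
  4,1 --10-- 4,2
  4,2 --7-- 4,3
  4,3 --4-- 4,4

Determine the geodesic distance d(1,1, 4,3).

Shortest path: 1,1 → 2,1 → 2,0 → 3,0 → 3,1 → 3,2 → 3,3 → 4,3, total weight = 33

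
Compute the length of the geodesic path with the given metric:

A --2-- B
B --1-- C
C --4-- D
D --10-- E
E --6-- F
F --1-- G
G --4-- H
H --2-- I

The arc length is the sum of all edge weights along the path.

Arc length = 2 + 1 + 4 + 10 + 6 + 1 + 4 + 2 = 30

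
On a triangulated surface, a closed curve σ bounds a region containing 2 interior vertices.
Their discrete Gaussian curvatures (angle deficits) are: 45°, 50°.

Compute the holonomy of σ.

Holonomy = total enclosed curvature = 45° + 50° = 95°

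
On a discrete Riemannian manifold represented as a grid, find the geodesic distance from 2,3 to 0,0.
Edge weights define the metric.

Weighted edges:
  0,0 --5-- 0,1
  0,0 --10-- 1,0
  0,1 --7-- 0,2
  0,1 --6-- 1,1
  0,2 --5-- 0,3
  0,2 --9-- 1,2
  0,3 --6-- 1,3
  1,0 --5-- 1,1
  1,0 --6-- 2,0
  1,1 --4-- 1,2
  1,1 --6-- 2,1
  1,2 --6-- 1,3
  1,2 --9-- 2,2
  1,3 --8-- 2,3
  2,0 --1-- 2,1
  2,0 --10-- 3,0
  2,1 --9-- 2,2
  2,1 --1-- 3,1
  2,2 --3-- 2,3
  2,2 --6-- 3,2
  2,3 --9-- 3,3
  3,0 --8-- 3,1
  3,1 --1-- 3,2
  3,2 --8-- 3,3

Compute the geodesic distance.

Shortest path: 2,3 → 2,2 → 1,2 → 1,1 → 0,1 → 0,0, total weight = 27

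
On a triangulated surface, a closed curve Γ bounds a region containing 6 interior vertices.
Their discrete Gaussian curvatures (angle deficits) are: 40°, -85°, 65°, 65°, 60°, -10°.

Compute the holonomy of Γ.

Holonomy = total enclosed curvature = 40° + (-85°) + 65° + 65° + 60° + (-10°) = 135°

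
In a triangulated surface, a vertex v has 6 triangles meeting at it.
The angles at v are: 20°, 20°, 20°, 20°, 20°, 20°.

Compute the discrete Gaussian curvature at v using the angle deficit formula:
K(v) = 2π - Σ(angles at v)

Sum of angles = 120°. K = 360° - 120° = 240°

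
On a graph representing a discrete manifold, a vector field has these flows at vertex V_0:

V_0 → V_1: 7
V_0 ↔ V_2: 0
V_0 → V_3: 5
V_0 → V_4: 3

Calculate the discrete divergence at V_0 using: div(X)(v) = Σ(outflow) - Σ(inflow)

Divergence = sum of outgoing flows = 7 + 0 + 5 + 3 = 15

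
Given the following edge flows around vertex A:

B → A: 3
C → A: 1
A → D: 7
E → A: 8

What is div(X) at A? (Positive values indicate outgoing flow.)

Divergence = sum of outgoing flows = (-3) + (-1) + 7 + (-8) = -5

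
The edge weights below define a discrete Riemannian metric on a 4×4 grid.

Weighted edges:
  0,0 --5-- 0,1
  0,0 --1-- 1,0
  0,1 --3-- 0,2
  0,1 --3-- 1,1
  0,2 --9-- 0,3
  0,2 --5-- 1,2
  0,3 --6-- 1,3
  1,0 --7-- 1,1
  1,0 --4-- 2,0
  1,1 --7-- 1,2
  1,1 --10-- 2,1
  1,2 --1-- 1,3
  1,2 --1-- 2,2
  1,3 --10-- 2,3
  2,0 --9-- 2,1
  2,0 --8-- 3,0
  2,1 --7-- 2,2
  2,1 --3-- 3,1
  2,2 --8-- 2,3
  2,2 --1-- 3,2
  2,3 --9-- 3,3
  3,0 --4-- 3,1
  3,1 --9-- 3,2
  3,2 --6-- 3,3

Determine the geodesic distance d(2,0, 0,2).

Shortest path: 2,0 → 1,0 → 0,0 → 0,1 → 0,2, total weight = 13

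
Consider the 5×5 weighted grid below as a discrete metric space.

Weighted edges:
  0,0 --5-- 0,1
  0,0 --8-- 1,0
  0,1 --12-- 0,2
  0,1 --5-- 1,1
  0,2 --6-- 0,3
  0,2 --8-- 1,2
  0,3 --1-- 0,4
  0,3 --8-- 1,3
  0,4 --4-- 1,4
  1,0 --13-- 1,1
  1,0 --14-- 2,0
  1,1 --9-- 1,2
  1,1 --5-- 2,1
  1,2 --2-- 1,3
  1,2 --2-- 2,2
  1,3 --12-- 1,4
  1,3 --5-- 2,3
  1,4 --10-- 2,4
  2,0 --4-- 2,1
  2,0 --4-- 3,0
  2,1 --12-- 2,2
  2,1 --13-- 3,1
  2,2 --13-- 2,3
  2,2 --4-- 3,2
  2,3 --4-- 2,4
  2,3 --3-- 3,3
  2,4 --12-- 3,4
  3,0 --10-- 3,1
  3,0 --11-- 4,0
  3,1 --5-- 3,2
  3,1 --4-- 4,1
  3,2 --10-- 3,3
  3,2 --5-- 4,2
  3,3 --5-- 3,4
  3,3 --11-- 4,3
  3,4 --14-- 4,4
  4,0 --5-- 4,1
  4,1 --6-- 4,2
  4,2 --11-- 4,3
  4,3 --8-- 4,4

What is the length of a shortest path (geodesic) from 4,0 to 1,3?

Shortest path: 4,0 → 4,1 → 3,1 → 3,2 → 2,2 → 1,2 → 1,3, total weight = 22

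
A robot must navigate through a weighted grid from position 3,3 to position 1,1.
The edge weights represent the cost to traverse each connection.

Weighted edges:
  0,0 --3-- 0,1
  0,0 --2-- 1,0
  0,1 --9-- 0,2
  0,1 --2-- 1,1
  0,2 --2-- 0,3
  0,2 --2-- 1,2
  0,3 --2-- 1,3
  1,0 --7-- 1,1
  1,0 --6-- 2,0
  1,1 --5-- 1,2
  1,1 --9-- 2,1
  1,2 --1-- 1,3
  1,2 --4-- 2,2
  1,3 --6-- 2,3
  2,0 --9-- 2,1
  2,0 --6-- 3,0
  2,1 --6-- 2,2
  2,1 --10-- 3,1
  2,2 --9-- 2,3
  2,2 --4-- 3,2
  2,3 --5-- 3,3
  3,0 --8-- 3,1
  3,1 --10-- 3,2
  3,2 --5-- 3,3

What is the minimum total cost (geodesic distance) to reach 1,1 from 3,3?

Shortest path: 3,3 → 2,3 → 1,3 → 1,2 → 1,1, total weight = 17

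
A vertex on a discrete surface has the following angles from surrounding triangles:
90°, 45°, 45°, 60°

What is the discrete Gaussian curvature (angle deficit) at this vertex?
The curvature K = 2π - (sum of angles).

Sum of angles = 240°. K = 360° - 240° = 120° = 2π/3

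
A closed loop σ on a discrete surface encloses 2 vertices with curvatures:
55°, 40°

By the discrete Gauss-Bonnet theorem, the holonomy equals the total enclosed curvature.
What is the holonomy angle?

Holonomy = total enclosed curvature = 55° + 40° = 95°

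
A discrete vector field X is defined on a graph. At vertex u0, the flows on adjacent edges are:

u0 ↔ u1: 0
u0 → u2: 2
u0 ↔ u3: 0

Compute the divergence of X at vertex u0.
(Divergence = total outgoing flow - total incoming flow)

Divergence = sum of outgoing flows = 0 + 2 + 0 = 2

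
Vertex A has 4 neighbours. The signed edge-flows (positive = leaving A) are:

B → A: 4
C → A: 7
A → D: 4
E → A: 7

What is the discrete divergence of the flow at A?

Divergence = sum of outgoing flows = (-4) + (-7) + 4 + (-7) = -14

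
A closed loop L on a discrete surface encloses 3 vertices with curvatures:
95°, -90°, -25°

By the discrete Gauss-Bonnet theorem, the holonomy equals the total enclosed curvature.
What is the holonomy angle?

Holonomy = total enclosed curvature = 95° + (-90°) + (-25°) = -20°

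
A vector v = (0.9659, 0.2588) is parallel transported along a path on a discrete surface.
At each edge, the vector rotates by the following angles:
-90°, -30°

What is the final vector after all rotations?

Total rotation: (-90°) + (-30°) = -120°. Final vector: (-0.2588, -0.9659)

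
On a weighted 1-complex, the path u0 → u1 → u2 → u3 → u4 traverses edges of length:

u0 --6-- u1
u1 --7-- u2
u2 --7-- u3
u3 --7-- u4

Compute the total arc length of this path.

Arc length = 6 + 7 + 7 + 7 = 27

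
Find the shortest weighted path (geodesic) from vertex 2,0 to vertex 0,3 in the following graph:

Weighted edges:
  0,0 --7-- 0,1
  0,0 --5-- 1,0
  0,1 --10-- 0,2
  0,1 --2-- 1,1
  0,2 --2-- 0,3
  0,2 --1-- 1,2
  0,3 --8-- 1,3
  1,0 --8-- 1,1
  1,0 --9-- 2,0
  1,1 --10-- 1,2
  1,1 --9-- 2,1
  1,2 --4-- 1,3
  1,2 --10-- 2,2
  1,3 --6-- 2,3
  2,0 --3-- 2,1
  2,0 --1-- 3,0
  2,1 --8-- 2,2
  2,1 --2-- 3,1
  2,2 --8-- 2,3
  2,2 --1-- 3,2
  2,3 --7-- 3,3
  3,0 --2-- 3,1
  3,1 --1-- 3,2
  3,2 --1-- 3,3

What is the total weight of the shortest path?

Shortest path: 2,0 → 3,0 → 3,1 → 3,2 → 2,2 → 1,2 → 0,2 → 0,3, total weight = 18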